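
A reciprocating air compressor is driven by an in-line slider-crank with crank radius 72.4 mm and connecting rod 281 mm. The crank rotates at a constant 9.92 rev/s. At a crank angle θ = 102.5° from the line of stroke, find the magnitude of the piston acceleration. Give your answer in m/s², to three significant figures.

129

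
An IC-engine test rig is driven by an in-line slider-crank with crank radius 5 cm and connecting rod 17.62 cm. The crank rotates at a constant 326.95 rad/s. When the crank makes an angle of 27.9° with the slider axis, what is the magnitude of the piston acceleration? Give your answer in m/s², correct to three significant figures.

5610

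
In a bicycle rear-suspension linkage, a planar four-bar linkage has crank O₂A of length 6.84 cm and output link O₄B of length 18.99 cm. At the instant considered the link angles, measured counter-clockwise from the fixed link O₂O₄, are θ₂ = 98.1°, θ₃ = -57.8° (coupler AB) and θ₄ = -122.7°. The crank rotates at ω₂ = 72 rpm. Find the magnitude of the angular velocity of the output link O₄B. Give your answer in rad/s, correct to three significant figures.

ω₂ = 7.54 rad/s (from 72 rpm).
Differentiating the loop-closure r₂e^{iθ₂}+r₃e^{iθ₃}=r₁+r₄e^{iθ₄} gives r₂ω₂e^{iθ₂}+r₃ω₃e^{iθ₃}=r₄ω₄e^{iθ₄}.
Eliminating the other unknown: ω₄ = r₂ω₂ sin(θ₂−θ₃) / [r₄ sin(θ₄−θ₃)].
Numerator sine = +0.40833; denominator sine = -0.90557.
Result = 0.0684·7.54·(+0.40833) / (0.1899·(-0.90557)) = -1.2246 rad/s; magnitude 1.2246 rad/s.

1.22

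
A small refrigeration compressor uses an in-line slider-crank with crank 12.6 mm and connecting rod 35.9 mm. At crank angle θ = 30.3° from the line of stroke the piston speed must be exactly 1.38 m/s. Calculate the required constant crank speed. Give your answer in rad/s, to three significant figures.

For an in-line slider-crank, |v_piston| = rω|sinθ|·[1 + r cosθ/√(L² − r² sin²θ)].
With r = 0.0126 m, L = 0.0359 m, θ = 30.3°: the bracketed kinematic factor |dx/dθ| = 0.0083144 m.
ω = v/|dx/dθ| = 1.38/0.0083144 = 165.98 rad/s.

166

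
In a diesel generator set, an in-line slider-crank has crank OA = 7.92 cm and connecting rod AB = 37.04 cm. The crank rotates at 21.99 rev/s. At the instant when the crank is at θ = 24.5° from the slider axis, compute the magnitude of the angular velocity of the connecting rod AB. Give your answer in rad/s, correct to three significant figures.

27.0

ω = 138.2 rad/s (converted from 21.99 rev/s).
The rod makes angle φ with the slider axis where L sinφ = r sinθ; differentiating, L cosφ·φ̇ = r ω cosθ.
L cosφ = √(L² − r² sin²θ) = 0.36894 m.
|ω_rod| = r ω |cosθ| / √(L² − r² sin²θ) = 0.0792·138.2·0.90996/0.36894 = 26.99 rad/s.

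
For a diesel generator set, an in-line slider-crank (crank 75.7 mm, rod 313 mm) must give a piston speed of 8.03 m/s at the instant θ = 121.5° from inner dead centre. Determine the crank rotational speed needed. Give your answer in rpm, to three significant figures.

For an in-line slider-crank, |v_piston| = rω|sinθ|·[1 + r cosθ/√(L² − r² sin²θ)].
With r = 0.0757 m, L = 0.313 m, θ = 121.5°: the bracketed kinematic factor |dx/dθ| = 0.056209 m.
ω = v/|dx/dθ| = 8.03/0.056209 = 142.86 rad/s.
N = 60ω/(2π) = 1364.2 rpm.

1360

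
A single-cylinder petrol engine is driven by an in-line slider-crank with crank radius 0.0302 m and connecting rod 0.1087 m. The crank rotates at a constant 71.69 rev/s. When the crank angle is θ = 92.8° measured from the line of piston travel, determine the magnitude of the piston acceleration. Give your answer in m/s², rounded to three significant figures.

2060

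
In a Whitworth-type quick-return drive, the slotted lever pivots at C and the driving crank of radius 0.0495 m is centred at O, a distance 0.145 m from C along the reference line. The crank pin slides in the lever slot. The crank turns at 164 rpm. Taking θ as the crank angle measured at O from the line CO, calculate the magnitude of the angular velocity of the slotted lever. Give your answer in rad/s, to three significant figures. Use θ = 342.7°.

ω = 17.17 rad/s (from 164 rpm).
Crank pin A relative to C: A = (d + r cosθ, r sinθ); lever angle φ = atan2(r sinθ, d + r cosθ).
Differentiating tanφ: φ̇ = rω(d cosθ + r)/(d² + r² + 2dr cosθ).
d² + r² + 2dr cosθ = |CA|² = 0.0371808 m²;  d cosθ + r = +0.18794 m.
|ω_lever| = |0.0495·17.17·+0.18794| / 0.0371808 = 4.2971 rad/s.

4.30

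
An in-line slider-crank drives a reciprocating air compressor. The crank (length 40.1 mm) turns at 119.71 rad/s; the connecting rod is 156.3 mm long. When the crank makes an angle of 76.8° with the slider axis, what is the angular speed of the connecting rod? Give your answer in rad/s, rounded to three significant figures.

ω = 119.7 rad/s
The rod makes angle φ with the slider axis where L sinφ = r sinθ; differentiating, L cosφ·φ̇ = r ω cosθ.
L cosφ = √(L² − r² sin²θ) = 0.15135 m.
|ω_rod| = r ω |cosθ| / √(L² − r² sin²θ) = 0.0401·119.7·0.22835/0.15135 = 7.2428 rad/s.

7.24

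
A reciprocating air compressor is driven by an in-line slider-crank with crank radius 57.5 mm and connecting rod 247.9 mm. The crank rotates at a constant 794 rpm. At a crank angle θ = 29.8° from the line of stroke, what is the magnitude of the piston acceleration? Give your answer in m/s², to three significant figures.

ω = 2π·794/60 = 83.15 rad/s
x(θ) = r cosθ + √(L² − r² sin²θ); with ω constant, a = ω²·d²x/dθ².
d²x/dθ² = −r cosθ − r²(cos2θ)/√u − r⁴ sin²2θ/(4u^{3/2}),  u = L² − r² sin²θ = 0.0606378 m².
Substituting r = 0.0575 m, L = 0.2479 m, θ = 29.8°: d²x/dθ² = -0.056827 m.
a = ω²·d²x/dθ² = (83.15)²·(-0.056827) = -392.87 m/s²;  |a| = 392.87 m/s².

393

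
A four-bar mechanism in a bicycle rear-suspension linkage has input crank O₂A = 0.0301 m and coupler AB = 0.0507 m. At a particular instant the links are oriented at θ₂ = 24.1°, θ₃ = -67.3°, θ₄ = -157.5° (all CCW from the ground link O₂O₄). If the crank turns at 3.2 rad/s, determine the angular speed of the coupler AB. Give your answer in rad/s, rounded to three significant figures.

0.0530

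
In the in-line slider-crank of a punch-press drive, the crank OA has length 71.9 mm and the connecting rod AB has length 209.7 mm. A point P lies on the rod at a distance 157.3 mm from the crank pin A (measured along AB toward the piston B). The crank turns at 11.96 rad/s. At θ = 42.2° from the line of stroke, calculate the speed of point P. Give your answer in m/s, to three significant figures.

ω = 11.96 rad/s.  Crank-pin speed |V_A| = rω = 0.85992 m/s, perpendicular to OA.
Rod angle: sinφ = −(r/L) sinθ ⇒ φ = -13.316°; ω_rod = −rω cosθ/√(L²−r²sin²θ) = -3.1218 rad/s.
V_P = V_A + ω_rod × AP, with AP = 0.1573 m along the rod.
Components: V_Px = −rω sinθ − a·ω_rod·sinφ = -0.69072 m/s;  V_Py = rω cosθ + a·ω_rod·cosφ = +0.15918 m/s.
|V_P| = √(V_Px² + V_Py²) = 0.70883 m/s.

0.709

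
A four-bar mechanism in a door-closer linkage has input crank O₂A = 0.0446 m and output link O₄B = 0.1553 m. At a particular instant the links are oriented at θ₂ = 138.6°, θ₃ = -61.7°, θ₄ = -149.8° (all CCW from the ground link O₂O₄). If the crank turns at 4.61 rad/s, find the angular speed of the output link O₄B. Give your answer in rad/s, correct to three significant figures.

0.460

ω₂ = 4.61 rad/s
Differentiating the loop-closure r₂e^{iθ₂}+r₃e^{iθ₃}=r₁+r₄e^{iθ₄} gives r₂ω₂e^{iθ₂}+r₃ω₃e^{iθ₃}=r₄ω₄e^{iθ₄}.
Eliminating the other unknown: ω₄ = r₂ω₂ sin(θ₂−θ₃) / [r₄ sin(θ₄−θ₃)].
Numerator sine = -0.34694; denominator sine = -0.99945.
Result = 0.0446·4.61·(-0.34694) / (0.1553·(-0.99945)) = +0.45957 rad/s; magnitude 0.45957 rad/s.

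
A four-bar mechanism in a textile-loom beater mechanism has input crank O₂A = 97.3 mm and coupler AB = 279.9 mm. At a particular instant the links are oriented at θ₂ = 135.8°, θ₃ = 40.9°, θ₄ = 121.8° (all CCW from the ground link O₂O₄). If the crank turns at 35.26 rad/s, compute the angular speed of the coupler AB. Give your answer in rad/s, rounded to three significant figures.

ω₂ = 35.26 rad/s
Differentiating the loop-closure r₂e^{iθ₂}+r₃e^{iθ₃}=r₁+r₄e^{iθ₄} gives r₂ω₂e^{iθ₂}+r₃ω₃e^{iθ₃}=r₄ω₄e^{iθ₄}.
Eliminating the other unknown: ω₃ = r₂ω₂ sin(θ₄−θ₂) / [r₃ sin(θ₃−θ₄)].
Numerator sine = -0.24192; denominator sine = -0.98741.
Result = 0.0973·35.26·(-0.24192) / (0.2799·(-0.98741)) = +3.0031 rad/s; magnitude 3.0031 rad/s.

3.00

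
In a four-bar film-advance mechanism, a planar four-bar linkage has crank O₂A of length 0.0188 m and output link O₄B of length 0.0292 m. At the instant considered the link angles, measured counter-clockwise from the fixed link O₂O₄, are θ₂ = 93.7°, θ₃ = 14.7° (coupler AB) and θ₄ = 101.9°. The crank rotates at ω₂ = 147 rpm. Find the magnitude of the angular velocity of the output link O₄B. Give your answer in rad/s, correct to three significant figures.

ω₂ = 15.39 rad/s (from 147 rpm).
Differentiating the loop-closure r₂e^{iθ₂}+r₃e^{iθ₃}=r₁+r₄e^{iθ₄} gives r₂ω₂e^{iθ₂}+r₃ω₃e^{iθ₃}=r₄ω₄e^{iθ₄}.
Eliminating the other unknown: ω₄ = r₂ω₂ sin(θ₂−θ₃) / [r₄ sin(θ₄−θ₃)].
Numerator sine = +0.98163; denominator sine = +0.99881.
Result = 0.0188·15.39·(+0.98163) / (0.0292·(+0.99881)) = +9.7406 rad/s; magnitude 9.7406 rad/s.

9.74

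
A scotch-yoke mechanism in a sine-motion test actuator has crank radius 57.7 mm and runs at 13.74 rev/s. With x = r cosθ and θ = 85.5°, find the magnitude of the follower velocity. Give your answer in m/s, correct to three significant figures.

4.97

ω = 86.33 rad/s (from 13.74 rev/s).
x = r cosθ ⇒ ẋ = −rω sinθ.
|v| = rω|sinθ| = 0.0577·86.33·|sin 85.5°| = 4.9659 m/s.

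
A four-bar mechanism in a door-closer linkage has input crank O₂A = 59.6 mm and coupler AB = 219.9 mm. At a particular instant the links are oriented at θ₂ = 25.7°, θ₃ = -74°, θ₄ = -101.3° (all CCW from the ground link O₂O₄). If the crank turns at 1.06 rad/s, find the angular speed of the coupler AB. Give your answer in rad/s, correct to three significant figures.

ω₂ = 1.06 rad/s
Differentiating the loop-closure r₂e^{iθ₂}+r₃e^{iθ₃}=r₁+r₄e^{iθ₄} gives r₂ω₂e^{iθ₂}+r₃ω₃e^{iθ₃}=r₄ω₄e^{iθ₄}.
Eliminating the other unknown: ω₃ = r₂ω₂ sin(θ₄−θ₂) / [r₃ sin(θ₃−θ₄)].
Numerator sine = -0.79864; denominator sine = +0.45865.
Result = 0.0596·1.06·(-0.79864) / (0.2199·(+0.45865)) = -0.50026 rad/s; magnitude 0.50026 rad/s.

0.500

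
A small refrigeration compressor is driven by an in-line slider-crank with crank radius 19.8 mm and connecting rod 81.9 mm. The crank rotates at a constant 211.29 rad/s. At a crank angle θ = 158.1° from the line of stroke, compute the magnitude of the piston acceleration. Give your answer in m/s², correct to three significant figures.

ω = 211.3 rad/s
x(θ) = r cosθ + √(L² − r² sin²θ); with ω constant, a = ω²·d²x/dθ².
d²x/dθ² = −r cosθ − r²(cos2θ)/√u − r⁴ sin²2θ/(4u^{3/2}),  u = L² − r² sin²θ = 0.00665307 m².
Substituting r = 0.0198 m, L = 0.0819 m, θ = 158.1°: d²x/dθ² = +0.014868 m.
a = ω²·d²x/dθ² = (211.3)²·(+0.014868) = +663.77 m/s²;  |a| = 663.77 m/s².

664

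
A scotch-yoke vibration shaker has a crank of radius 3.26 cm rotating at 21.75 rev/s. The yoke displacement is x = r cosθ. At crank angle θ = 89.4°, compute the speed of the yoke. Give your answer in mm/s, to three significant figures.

4450

ω = 136.7 rad/s (from 21.75 rev/s).
x = r cosθ ⇒ ẋ = −rω sinθ.
|v| = rω|sinθ| = 0.0326·136.7·|sin 89.4°| = 4.4548 m/s = 4454.8 mm/s.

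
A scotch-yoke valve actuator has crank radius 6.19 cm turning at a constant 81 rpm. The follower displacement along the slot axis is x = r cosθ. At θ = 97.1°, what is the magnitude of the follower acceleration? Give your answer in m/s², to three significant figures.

ω = 8.482 rad/s (from 81 rpm).
x = r cosθ ⇒ ẍ = −rω² cosθ (ω constant).
|a| = rω²|cosθ| = 0.0619·(8.482)²·|cos 97.1°| = 0.55048 m/s².

0.550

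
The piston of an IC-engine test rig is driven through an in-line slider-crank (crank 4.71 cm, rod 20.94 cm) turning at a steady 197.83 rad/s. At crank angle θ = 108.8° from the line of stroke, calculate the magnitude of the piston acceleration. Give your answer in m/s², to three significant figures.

928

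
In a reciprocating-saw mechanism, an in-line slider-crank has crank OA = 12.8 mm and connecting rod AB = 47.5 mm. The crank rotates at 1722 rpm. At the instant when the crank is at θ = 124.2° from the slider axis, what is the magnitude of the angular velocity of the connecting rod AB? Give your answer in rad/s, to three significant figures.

28.0

ω = 180.3 rad/s (converted from 1722 rpm).
The rod makes angle φ with the slider axis where L sinφ = r sinθ; differentiating, L cosφ·φ̇ = r ω cosθ.
L cosφ = √(L² − r² sin²θ) = 0.046305 m.
|ω_rod| = r ω |cosθ| / √(L² − r² sin²θ) = 0.0128·180.3·0.56208/0.046305 = 28.018 rad/s.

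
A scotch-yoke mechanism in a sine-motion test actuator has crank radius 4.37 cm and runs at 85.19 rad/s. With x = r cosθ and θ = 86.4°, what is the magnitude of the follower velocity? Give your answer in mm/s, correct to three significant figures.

ω = 85.19 rad/s
x = r cosθ ⇒ ẋ = −rω sinθ.
|v| = rω|sinθ| = 0.0437·85.19·|sin 86.4°| = 3.7155 m/s = 3715.5 mm/s.

3720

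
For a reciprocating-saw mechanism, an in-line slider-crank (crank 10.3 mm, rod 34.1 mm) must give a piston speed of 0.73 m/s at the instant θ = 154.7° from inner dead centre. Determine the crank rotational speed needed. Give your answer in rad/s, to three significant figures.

229

For an in-line slider-crank, |v_piston| = rω|sinθ|·[1 + r cosθ/√(L² − r² sin²θ)].
With r = 0.0103 m, L = 0.0341 m, θ = 154.7°: the bracketed kinematic factor |dx/dθ| = 0.0031896 m.
ω = v/|dx/dθ| = 0.73/0.0031896 = 228.87 rad/s.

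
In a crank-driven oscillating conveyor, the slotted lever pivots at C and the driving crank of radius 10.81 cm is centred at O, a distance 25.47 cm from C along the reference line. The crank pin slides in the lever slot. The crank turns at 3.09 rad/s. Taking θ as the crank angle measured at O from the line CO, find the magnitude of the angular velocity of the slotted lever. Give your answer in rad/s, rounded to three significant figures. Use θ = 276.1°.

0.548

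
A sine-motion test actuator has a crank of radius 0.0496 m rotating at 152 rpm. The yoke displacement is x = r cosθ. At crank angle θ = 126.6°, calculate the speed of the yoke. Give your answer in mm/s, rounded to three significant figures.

ω = 15.92 rad/s (from 152 rpm).
x = r cosθ ⇒ ẋ = −rω sinθ.
|v| = rω|sinθ| = 0.0496·15.92·|sin 126.6°| = 0.63383 m/s = 633.83 mm/s.

634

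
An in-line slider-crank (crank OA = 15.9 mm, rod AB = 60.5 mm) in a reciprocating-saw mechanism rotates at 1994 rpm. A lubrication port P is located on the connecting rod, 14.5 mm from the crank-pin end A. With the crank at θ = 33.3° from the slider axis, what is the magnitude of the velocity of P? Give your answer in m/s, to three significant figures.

2.85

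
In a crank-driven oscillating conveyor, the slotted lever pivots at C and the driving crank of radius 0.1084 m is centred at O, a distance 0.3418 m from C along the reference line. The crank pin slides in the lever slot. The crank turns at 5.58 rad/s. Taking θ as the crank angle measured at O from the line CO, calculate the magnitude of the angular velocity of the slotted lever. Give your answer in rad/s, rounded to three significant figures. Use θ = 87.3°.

0.570

ω = 5.58 rad/s
Crank pin A relative to C: A = (d + r cosθ, r sinθ); lever angle φ = atan2(r sinθ, d + r cosθ).
Differentiating tanφ: φ̇ = rω(d cosθ + r)/(d² + r² + 2dr cosθ).
d² + r² + 2dr cosθ = |CA|² = 0.132068 m²;  d cosθ + r = +0.1245 m.
|ω_lever| = |0.1084·5.58·+0.1245| / 0.132068 = 0.57021 rad/s.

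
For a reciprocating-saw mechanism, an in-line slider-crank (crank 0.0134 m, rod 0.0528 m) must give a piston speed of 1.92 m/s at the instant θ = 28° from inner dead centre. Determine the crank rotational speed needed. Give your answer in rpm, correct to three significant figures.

2380

For an in-line slider-crank, |v_piston| = rω|sinθ|·[1 + r cosθ/√(L² − r² sin²θ)].
With r = 0.0134 m, L = 0.0528 m, θ = 28°: the bracketed kinematic factor |dx/dθ| = 0.0077107 m.
ω = v/|dx/dθ| = 1.92/0.0077107 = 249 rad/s.
N = 60ω/(2π) = 2377.8 rpm.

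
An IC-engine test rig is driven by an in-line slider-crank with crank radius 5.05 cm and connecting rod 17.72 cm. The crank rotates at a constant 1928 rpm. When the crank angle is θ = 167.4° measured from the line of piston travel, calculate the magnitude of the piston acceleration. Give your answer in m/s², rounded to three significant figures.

1470

ω = 2π·1928/60 = 201.9 rad/s
x(θ) = r cosθ + √(L² − r² sin²θ); with ω constant, a = ω²·d²x/dθ².
d²x/dθ² = −r cosθ − r²(cos2θ)/√u − r⁴ sin²2θ/(4u^{3/2}),  u = L² − r² sin²θ = 0.0312785 m².
Substituting r = 0.0505 m, L = 0.1772 m, θ = 167.4°: d²x/dθ² = +0.036183 m.
a = ω²·d²x/dθ² = (201.9)²·(+0.036183) = +1474.9 m/s²;  |a| = 1474.9 m/s².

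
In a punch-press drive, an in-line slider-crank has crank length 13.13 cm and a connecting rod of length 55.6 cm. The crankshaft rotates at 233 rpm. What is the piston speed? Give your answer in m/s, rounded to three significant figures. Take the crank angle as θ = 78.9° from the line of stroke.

ω = 2π·233/60 = 24.4 rad/s
For an in-line slider-crank, x = r cosθ + √(L² − r² sin²θ), so v = −rω sinθ·[1 + r cosθ/√(L² − r² sin²θ)].
With r = 0.1313 m, L = 0.556 m, θ = 78.9°: √(L² − r² sin²θ) = 0.54087 m.
v = −0.1313·24.4·0.98129·[1 + 0.1313·0.19252/0.54087] = -3.2907 m/s.
|v| = 3.2907 m/s.

3.29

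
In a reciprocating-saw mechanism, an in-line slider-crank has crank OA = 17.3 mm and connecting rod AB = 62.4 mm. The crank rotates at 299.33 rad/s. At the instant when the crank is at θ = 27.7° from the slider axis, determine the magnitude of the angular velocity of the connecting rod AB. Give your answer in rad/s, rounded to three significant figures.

74.1

ω = 299.3 rad/s
The rod makes angle φ with the slider axis where L sinφ = r sinθ; differentiating, L cosφ·φ̇ = r ω cosθ.
L cosφ = √(L² − r² sin²θ) = 0.06188 m.
|ω_rod| = r ω |cosθ| / √(L² − r² sin²θ) = 0.0173·299.3·0.88539/0.06188 = 74.094 rad/s.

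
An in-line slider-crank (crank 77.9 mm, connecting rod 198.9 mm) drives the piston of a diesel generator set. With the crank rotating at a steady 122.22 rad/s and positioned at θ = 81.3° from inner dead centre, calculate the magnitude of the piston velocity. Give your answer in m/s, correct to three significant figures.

10.0

ω = 122.2 rad/s
For an in-line slider-crank, x = r cosθ + √(L² − r² sin²θ), so v = −rω sinθ·[1 + r cosθ/√(L² − r² sin²θ)].
With r = 0.0779 m, L = 0.1989 m, θ = 81.3°: √(L² − r² sin²θ) = 0.18339 m.
v = −0.0779·122.2·0.98849·[1 + 0.0779·0.15126/0.18339] = -10.016 m/s.
|v| = 10.016 m/s.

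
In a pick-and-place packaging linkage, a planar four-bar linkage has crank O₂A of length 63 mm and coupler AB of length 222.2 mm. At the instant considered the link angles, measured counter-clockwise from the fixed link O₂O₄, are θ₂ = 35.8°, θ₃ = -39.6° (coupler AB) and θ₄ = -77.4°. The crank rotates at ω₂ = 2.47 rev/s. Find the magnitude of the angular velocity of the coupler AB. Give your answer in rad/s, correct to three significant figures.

6.60

ω₂ = 15.52 rad/s (from 2.47 rev/s).
Differentiating the loop-closure r₂e^{iθ₂}+r₃e^{iθ₃}=r₁+r₄e^{iθ₄} gives r₂ω₂e^{iθ₂}+r₃ω₃e^{iθ₃}=r₄ω₄e^{iθ₄}.
Eliminating the other unknown: ω₃ = r₂ω₂ sin(θ₄−θ₂) / [r₃ sin(θ₃−θ₄)].
Numerator sine = -0.91914; denominator sine = +0.61291.
Result = 0.063·15.52·(-0.91914) / (0.2222·(+0.61291)) = -6.5987 rad/s; magnitude 6.5987 rad/s.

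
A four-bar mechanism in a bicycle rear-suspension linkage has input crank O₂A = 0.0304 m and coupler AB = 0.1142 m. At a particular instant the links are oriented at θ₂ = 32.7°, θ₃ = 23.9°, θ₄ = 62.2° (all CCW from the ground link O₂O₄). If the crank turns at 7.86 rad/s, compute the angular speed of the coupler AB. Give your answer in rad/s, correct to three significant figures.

ω₂ = 7.86 rad/s
Differentiating the loop-closure r₂e^{iθ₂}+r₃e^{iθ₃}=r₁+r₄e^{iθ₄} gives r₂ω₂e^{iθ₂}+r₃ω₃e^{iθ₃}=r₄ω₄e^{iθ₄}.
Eliminating the other unknown: ω₃ = r₂ω₂ sin(θ₄−θ₂) / [r₃ sin(θ₃−θ₄)].
Numerator sine = +0.49242; denominator sine = -0.61978.
Result = 0.0304·7.86·(+0.49242) / (0.1142·(-0.61978)) = -1.6624 rad/s; magnitude 1.6624 rad/s.

1.66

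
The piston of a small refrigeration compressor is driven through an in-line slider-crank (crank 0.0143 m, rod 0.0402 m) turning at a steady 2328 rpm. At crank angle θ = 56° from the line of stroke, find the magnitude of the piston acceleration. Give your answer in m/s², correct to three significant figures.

366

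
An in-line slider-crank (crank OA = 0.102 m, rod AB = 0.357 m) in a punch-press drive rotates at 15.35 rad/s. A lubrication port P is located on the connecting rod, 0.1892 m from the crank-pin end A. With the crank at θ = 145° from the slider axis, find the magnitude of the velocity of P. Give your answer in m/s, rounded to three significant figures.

ω = 15.35 rad/s.  Crank-pin speed |V_A| = rω = 1.5657 m/s, perpendicular to OA.
Rod angle: sinφ = −(r/L) sinθ ⇒ φ = -9.432°; ω_rod = −rω cosθ/√(L²−r²sin²θ) = +3.6418 rad/s.
V_P = V_A + ω_rod × AP, with AP = 0.1892 m along the rod.
Components: V_Px = −rω sinθ − a·ω_rod·sinφ = -0.78513 m/s;  V_Py = rω cosθ + a·ω_rod·cosφ = -0.60283 m/s.
|V_P| = √(V_Px² + V_Py²) = 0.98987 m/s.

0.990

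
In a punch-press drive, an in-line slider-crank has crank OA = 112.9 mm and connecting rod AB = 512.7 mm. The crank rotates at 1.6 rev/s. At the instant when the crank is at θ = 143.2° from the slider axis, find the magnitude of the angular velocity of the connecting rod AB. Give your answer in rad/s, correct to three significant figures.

1.79

ω = 10.05 rad/s (converted from 1.6 rev/s).
The rod makes angle φ with the slider axis where L sinφ = r sinθ; differentiating, L cosφ·φ̇ = r ω cosθ.
L cosφ = √(L² − r² sin²θ) = 0.50822 m.
|ω_rod| = r ω |cosθ| / √(L² − r² sin²θ) = 0.1129·10.05·0.80073/0.50822 = 1.7883 rad/s.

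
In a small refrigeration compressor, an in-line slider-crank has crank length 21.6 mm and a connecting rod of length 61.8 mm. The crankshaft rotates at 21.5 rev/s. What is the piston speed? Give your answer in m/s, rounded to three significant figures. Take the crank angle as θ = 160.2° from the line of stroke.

0.661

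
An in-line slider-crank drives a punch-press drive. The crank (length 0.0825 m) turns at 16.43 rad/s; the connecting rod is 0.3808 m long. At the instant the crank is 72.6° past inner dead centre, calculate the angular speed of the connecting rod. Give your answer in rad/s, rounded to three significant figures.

1.09

ω = 16.43 rad/s
The rod makes angle φ with the slider axis where L sinφ = r sinθ; differentiating, L cosφ·φ̇ = r ω cosθ.
L cosφ = √(L² − r² sin²θ) = 0.37257 m.
|ω_rod| = r ω |cosθ| / √(L² − r² sin²θ) = 0.0825·16.43·0.29904/0.37257 = 1.088 rad/s.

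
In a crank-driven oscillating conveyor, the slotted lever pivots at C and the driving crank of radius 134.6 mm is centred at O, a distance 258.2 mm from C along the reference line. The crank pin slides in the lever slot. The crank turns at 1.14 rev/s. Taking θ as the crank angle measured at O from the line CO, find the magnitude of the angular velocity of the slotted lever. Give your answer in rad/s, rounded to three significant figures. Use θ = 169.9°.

ω = 7.163 rad/s (from 1.14 rev/s).
Crank pin A relative to C: A = (d + r cosθ, r sinθ); lever angle φ = atan2(r sinθ, d + r cosθ).
Differentiating tanφ: φ̇ = rω(d cosθ + r)/(d² + r² + 2dr cosθ).
d² + r² + 2dr cosθ = |CA|² = 0.0163541 m²;  d cosθ + r = -0.1196 m.
|ω_lever| = |0.1346·7.163·-0.1196| / 0.0163541 = 7.0507 rad/s.

7.05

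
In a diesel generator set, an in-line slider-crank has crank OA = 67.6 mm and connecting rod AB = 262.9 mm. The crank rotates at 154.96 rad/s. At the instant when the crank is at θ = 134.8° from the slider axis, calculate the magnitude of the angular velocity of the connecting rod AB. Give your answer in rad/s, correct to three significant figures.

28.6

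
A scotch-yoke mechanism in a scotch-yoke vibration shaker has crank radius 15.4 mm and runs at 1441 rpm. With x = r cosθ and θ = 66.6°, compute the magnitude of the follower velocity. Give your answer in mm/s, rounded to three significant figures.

2130

ω = 150.9 rad/s (from 1441 rpm).
x = r cosθ ⇒ ẋ = −rω sinθ.
|v| = rω|sinθ| = 0.0154·150.9·|sin 66.6°| = 2.1327 m/s = 2132.7 mm/s.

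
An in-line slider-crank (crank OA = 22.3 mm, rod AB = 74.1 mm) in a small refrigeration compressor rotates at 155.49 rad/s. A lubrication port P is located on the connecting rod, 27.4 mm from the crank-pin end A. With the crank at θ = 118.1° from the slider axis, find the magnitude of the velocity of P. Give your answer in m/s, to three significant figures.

3.07

ω = 155.5 rad/s.  Crank-pin speed |V_A| = rω = 3.4674 m/s, perpendicular to OA.
Rod angle: sinφ = −(r/L) sinθ ⇒ φ = -15.395°; ω_rod = −rω cosθ/√(L²−r²sin²θ) = +22.861 rad/s.
V_P = V_A + ω_rod × AP, with AP = 0.0274 m along the rod.
Components: V_Px = −rω sinθ − a·ω_rod·sinφ = -2.8924 m/s;  V_Py = rω cosθ + a·ω_rod·cosφ = -1.0293 m/s.
|V_P| = √(V_Px² + V_Py²) = 3.0701 m/s.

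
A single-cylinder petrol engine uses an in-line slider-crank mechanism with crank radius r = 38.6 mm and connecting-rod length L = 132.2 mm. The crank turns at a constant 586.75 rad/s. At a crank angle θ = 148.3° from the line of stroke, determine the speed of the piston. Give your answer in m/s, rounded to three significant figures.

ω = 586.8 rad/s
For an in-line slider-crank, x = r cosθ + √(L² − r² sin²θ), so v = −rω sinθ·[1 + r cosθ/√(L² − r² sin²θ)].
With r = 0.0386 m, L = 0.1322 m, θ = 148.3°: √(L² − r² sin²θ) = 0.13063 m.
v = −0.0386·586.8·0.52547·[1 + 0.0386·-0.85081/0.13063] = -8.9092 m/s.
|v| = 8.9092 m/s.

8.91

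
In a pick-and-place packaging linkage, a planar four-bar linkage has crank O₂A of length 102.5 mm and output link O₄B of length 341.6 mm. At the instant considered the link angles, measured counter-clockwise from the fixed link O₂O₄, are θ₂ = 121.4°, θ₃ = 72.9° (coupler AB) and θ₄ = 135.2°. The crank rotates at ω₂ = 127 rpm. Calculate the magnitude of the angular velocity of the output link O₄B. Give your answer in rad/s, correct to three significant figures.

3.38

ω₂ = 13.3 rad/s (from 127 rpm).
Differentiating the loop-closure r₂e^{iθ₂}+r₃e^{iθ₃}=r₁+r₄e^{iθ₄} gives r₂ω₂e^{iθ₂}+r₃ω₃e^{iθ₃}=r₄ω₄e^{iθ₄}.
Eliminating the other unknown: ω₄ = r₂ω₂ sin(θ₂−θ₃) / [r₄ sin(θ₄−θ₃)].
Numerator sine = +0.74896; denominator sine = +0.88539.
Result = 0.1025·13.3·(+0.74896) / (0.3416·(+0.88539)) = +3.3757 rad/s; magnitude 3.3757 rad/s.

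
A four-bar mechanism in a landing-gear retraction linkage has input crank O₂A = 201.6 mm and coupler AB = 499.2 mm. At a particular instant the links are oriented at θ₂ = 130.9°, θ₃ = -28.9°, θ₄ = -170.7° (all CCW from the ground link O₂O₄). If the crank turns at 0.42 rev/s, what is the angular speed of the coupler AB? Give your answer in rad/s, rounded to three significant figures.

ω₂ = 2.639 rad/s (from 0.42 rev/s).
Differentiating the loop-closure r₂e^{iθ₂}+r₃e^{iθ₃}=r₁+r₄e^{iθ₄} gives r₂ω₂e^{iθ₂}+r₃ω₃e^{iθ₃}=r₄ω₄e^{iθ₄}.
Eliminating the other unknown: ω₃ = r₂ω₂ sin(θ₄−θ₂) / [r₃ sin(θ₃−θ₄)].
Numerator sine = +0.85173; denominator sine = +0.61841.
Result = 0.2016·2.639·(+0.85173) / (0.4992·(+0.61841)) = +1.4678 rad/s; magnitude 1.4678 rad/s.

1.47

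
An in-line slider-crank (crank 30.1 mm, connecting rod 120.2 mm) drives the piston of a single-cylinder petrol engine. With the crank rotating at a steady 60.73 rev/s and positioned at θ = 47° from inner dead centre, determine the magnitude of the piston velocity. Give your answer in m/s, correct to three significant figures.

9.86

ω = 2π·60.7 = 381.6 rad/s
For an in-line slider-crank, x = r cosθ + √(L² − r² sin²θ), so v = −rω sinθ·[1 + r cosθ/√(L² − r² sin²θ)].
With r = 0.0301 m, L = 0.1202 m, θ = 47°: √(L² − r² sin²θ) = 0.11817 m.
v = −0.0301·381.6·0.73135·[1 + 0.0301·0.68200/0.11817] = -9.8592 m/s.
|v| = 9.8592 m/s.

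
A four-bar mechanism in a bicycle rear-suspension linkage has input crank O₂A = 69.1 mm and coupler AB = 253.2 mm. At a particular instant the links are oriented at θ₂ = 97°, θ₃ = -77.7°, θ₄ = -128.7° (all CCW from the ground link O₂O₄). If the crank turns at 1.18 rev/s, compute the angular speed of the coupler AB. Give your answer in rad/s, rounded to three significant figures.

ω₂ = 7.414 rad/s (from 1.18 rev/s).
Differentiating the loop-closure r₂e^{iθ₂}+r₃e^{iθ₃}=r₁+r₄e^{iθ₄} gives r₂ω₂e^{iθ₂}+r₃ω₃e^{iθ₃}=r₄ω₄e^{iθ₄}.
Eliminating the other unknown: ω₃ = r₂ω₂ sin(θ₄−θ₂) / [r₃ sin(θ₃−θ₄)].
Numerator sine = +0.71569; denominator sine = +0.77715.
Result = 0.0691·7.414·(+0.71569) / (0.2532·(+0.77715)) = +1.8634 rad/s; magnitude 1.8634 rad/s.

1.86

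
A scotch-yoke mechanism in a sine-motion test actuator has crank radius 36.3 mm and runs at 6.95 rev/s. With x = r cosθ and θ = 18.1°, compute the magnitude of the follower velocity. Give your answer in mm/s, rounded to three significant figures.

492

ω = 43.67 rad/s (from 6.95 rev/s).
x = r cosθ ⇒ ẋ = −rω sinθ.
|v| = rω|sinθ| = 0.0363·43.67·|sin 18.1°| = 0.49247 m/s = 492.47 mm/s.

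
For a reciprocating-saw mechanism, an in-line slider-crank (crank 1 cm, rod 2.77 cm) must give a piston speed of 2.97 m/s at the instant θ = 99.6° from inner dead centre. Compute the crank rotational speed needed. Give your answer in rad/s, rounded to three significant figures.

322

For an in-line slider-crank, |v_piston| = rω|sinθ|·[1 + r cosθ/√(L² − r² sin²θ)].
With r = 0.01 m, L = 0.0277 m, θ = 99.6°: the bracketed kinematic factor |dx/dθ| = 0.0092247 m.
ω = v/|dx/dθ| = 2.97/0.0092247 = 321.96 rad/s.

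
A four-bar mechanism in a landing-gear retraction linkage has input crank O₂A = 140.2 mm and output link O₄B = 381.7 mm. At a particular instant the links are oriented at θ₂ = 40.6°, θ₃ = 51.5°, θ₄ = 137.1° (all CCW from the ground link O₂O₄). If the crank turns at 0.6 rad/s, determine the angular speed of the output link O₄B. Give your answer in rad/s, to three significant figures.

0.0418

ω₂ = 0.6 rad/s
Differentiating the loop-closure r₂e^{iθ₂}+r₃e^{iθ₃}=r₁+r₄e^{iθ₄} gives r₂ω₂e^{iθ₂}+r₃ω₃e^{iθ₃}=r₄ω₄e^{iθ₄}.
Eliminating the other unknown: ω₄ = r₂ω₂ sin(θ₂−θ₃) / [r₄ sin(θ₄−θ₃)].
Numerator sine = -0.18910; denominator sine = +0.99705.
Result = 0.1402·0.6·(-0.18910) / (0.3817·(+0.99705)) = -0.041797 rad/s; magnitude 0.041797 rad/s.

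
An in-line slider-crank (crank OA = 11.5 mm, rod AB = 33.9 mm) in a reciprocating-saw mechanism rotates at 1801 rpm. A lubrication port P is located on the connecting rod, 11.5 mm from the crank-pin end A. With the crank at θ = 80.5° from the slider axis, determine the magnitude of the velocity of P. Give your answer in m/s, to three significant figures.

2.20

ω = 188.6 rad/s.  Crank-pin speed |V_A| = rω = 2.1689 m/s, perpendicular to OA.
Rod angle: sinφ = −(r/L) sinθ ⇒ φ = -19.547°; ω_rod = −rω cosθ/√(L²−r²sin²θ) = -11.205 rad/s.
V_P = V_A + ω_rod × AP, with AP = 0.0115 m along the rod.
Components: V_Px = −rω sinθ − a·ω_rod·sinφ = -2.1823 m/s;  V_Py = rω cosθ + a·ω_rod·cosφ = +0.23654 m/s.
|V_P| = √(V_Px² + V_Py²) = 2.1951 m/s.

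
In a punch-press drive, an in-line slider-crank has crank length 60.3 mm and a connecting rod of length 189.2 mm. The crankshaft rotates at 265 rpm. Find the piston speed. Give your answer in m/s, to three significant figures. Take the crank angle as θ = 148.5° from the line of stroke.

ω = 2π·265/60 = 27.75 rad/s
For an in-line slider-crank, x = r cosθ + √(L² − r² sin²θ), so v = −rω sinθ·[1 + r cosθ/√(L² − r² sin²θ)].
With r = 0.0603 m, L = 0.1892 m, θ = 148.5°: √(L² − r² sin²θ) = 0.18656 m.
v = −0.0603·27.75·0.52250·[1 + 0.0603·-0.85264/0.18656] = -0.63337 m/s.
|v| = 0.63337 m/s.

0.633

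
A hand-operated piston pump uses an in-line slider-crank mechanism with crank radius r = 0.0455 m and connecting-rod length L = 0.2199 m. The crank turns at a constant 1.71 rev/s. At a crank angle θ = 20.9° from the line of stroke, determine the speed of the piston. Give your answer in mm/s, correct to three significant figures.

ω = 2π·1.71 = 10.74 rad/s
For an in-line slider-crank, x = r cosθ + √(L² − r² sin²θ), so v = −rω sinθ·[1 + r cosθ/√(L² − r² sin²θ)].
With r = 0.0455 m, L = 0.2199 m, θ = 20.9°: √(L² − r² sin²θ) = 0.2193 m.
v = −0.0455·10.74·0.35674·[1 + 0.0455·0.93420/0.2193] = -0.2082 m/s.
|v| = 0.2082 m/s = 208.2 mm/s.

208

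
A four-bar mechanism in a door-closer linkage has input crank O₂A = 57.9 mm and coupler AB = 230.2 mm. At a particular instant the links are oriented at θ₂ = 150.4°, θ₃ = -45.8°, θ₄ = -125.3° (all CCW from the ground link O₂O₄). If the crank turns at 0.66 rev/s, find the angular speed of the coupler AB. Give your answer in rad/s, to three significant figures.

ω₂ = 4.147 rad/s (from 0.66 rev/s).
Differentiating the loop-closure r₂e^{iθ₂}+r₃e^{iθ₃}=r₁+r₄e^{iθ₄} gives r₂ω₂e^{iθ₂}+r₃ω₃e^{iθ₃}=r₄ω₄e^{iθ₄}.
Eliminating the other unknown: ω₃ = r₂ω₂ sin(θ₄−θ₂) / [r₃ sin(θ₃−θ₄)].
Numerator sine = +0.99506; denominator sine = +0.98325.
Result = 0.0579·4.147·(+0.99506) / (0.2302·(+0.98325)) = +1.0555 rad/s; magnitude 1.0555 rad/s.

1.06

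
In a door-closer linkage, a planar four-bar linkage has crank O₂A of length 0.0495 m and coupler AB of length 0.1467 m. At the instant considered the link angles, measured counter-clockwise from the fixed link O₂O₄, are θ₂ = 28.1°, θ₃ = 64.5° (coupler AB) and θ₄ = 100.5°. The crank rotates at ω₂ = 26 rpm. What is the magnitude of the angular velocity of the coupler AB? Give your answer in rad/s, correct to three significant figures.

ω₂ = 2.723 rad/s (from 26 rpm).
Differentiating the loop-closure r₂e^{iθ₂}+r₃e^{iθ₃}=r₁+r₄e^{iθ₄} gives r₂ω₂e^{iθ₂}+r₃ω₃e^{iθ₃}=r₄ω₄e^{iθ₄}.
Eliminating the other unknown: ω₃ = r₂ω₂ sin(θ₄−θ₂) / [r₃ sin(θ₃−θ₄)].
Numerator sine = +0.95319; denominator sine = -0.58779.
Result = 0.0495·2.723·(+0.95319) / (0.1467·(-0.58779)) = -1.4898 rad/s; magnitude 1.4898 rad/s.

1.49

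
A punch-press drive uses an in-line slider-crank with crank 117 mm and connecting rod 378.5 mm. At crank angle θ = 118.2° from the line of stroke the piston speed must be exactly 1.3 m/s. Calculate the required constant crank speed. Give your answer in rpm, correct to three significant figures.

For an in-line slider-crank, |v_piston| = rω|sinθ|·[1 + r cosθ/√(L² − r² sin²θ)].
With r = 0.117 m, L = 0.3785 m, θ = 118.2°: the bracketed kinematic factor |dx/dθ| = 0.087459 m.
ω = v/|dx/dθ| = 1.3/0.087459 = 14.864 rad/s.
N = 60ω/(2π) = 141.94 rpm.

142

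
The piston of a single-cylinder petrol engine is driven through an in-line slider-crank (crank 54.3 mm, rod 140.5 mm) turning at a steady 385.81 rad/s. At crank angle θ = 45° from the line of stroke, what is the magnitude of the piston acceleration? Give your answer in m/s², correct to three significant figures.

5850

ω = 385.8 rad/s
x(θ) = r cosθ + √(L² − r² sin²θ); with ω constant, a = ω²·d²x/dθ².
d²x/dθ² = −r cosθ − r²(cos2θ)/√u − r⁴ sin²2θ/(4u^{3/2}),  u = L² − r² sin²θ = 0.018266 m².
Substituting r = 0.0543 m, L = 0.1405 m, θ = 45°: d²x/dθ² = -0.039276 m.
a = ω²·d²x/dθ² = (385.8)²·(-0.039276) = -5846.2 m/s²;  |a| = 5846.2 m/s².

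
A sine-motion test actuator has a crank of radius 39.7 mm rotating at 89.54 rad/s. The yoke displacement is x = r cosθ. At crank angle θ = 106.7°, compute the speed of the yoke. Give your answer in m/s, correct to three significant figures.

3.40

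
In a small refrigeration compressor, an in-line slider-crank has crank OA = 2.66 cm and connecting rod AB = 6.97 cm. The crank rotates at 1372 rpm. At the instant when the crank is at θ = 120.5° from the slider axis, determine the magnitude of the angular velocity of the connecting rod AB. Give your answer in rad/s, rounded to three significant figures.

29.5

ω = 143.7 rad/s (converted from 1372 rpm).
The rod makes angle φ with the slider axis where L sinφ = r sinθ; differentiating, L cosφ·φ̇ = r ω cosθ.
L cosφ = √(L² − r² sin²θ) = 0.065824 m.
|ω_rod| = r ω |cosθ| / √(L² − r² sin²θ) = 0.0266·143.7·0.50754/0.065824 = 29.468 rad/s.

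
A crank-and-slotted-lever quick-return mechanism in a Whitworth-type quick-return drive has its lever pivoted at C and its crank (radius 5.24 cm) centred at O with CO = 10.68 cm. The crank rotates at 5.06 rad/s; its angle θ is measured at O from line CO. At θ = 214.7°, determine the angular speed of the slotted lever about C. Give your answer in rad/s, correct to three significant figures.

1.90

ω = 5.06 rad/s
Crank pin A relative to C: A = (d + r cosθ, r sinθ); lever angle φ = atan2(r sinθ, d + r cosθ).
Differentiating tanφ: φ̇ = rω(d cosθ + r)/(d² + r² + 2dr cosθ).
d² + r² + 2dr cosθ = |CA|² = 0.00495004 m²;  d cosθ + r = -0.035405 m.
|ω_lever| = |0.0524·5.06·-0.035405| / 0.00495004 = 1.8964 rad/s.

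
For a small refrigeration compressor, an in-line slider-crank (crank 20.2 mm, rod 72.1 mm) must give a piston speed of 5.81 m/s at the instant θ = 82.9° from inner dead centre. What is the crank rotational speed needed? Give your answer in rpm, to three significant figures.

2670

For an in-line slider-crank, |v_piston| = rω|sinθ|·[1 + r cosθ/√(L² − r² sin²θ)].
With r = 0.0202 m, L = 0.0721 m, θ = 82.9°: the bracketed kinematic factor |dx/dθ| = 0.020768 m.
ω = v/|dx/dθ| = 5.81/0.020768 = 279.76 rad/s.
N = 60ω/(2π) = 2671.5 rpm.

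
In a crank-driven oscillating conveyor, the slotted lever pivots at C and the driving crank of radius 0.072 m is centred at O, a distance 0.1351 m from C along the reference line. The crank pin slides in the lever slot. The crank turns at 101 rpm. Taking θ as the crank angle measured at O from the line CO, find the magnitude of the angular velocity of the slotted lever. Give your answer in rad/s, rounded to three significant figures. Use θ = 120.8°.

ω = 10.58 rad/s (from 101 rpm).
Crank pin A relative to C: A = (d + r cosθ, r sinθ); lever angle φ = atan2(r sinθ, d + r cosθ).
Differentiating tanφ: φ̇ = rω(d cosθ + r)/(d² + r² + 2dr cosθ).
d² + r² + 2dr cosθ = |CA|² = 0.0134745 m²;  d cosθ + r = +0.002823 m.
|ω_lever| = |0.072·10.58·+0.002823| / 0.0134745 = 0.15954 rad/s.

0.160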